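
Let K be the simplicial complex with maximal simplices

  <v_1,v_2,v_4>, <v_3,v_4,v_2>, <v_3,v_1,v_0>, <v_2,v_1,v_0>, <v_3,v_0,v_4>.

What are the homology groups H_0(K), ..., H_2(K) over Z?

We work with the vertex ordering v_0 < v_1 < v_2 < v_3 < v_4. The simplices of K, each written with vertices in increasing order, are:

  0-simplices (5): [v_0], [v_1], [v_2], [v_3], [v_4]
  1-simplices (10): [v_0,v_1], [v_0,v_2], [v_0,v_3], [v_0,v_4], [v_1,v_2], [v_1,v_3], [v_1,v_4], [v_2,v_3], [v_2,v_4], [v_3,v_4]
  2-simplices (5): [v_0,v_1,v_2], [v_0,v_1,v_3], [v_0,v_3,v_4], [v_1,v_2,v_4], [v_2,v_3,v_4]

so the chain groups are C_0 ≅ Z^5, C_1 ≅ Z^10, C_2 ≅ Z^5.

Boundary ∂_1: C_1 → C_0 maps an edge to its endpoints' difference, ∂[p,q] = q − p.
This gives a 5×10 integer matrix of rank 4; reducing to Smith normal form yields diagonal entries (1,1,1,1).

The boundary map ∂_2: C_2 → C_1 sends each 2-simplex [p,q,r] to [q,r] − [p,r] + [p,q]. For instance
  ∂[v_2,v_3,v_4] = [v_3,v_4] − [v_2,v_4] + [v_2,v_3],
  ∂[v_1,v_2,v_4] = [v_2,v_4] − [v_1,v_4] + [v_1,v_2].
This gives a 10×5 integer matrix of rank 5; reducing to Smith normal form yields diagonal entries (1,1,1,1,1).

Computing H_k = (kernel of ∂_k) / (image of ∂_{k+1}):

  H_0: rank C_0 − rank ∂_1 = 5 − 4 = 1, and the invariant factors of ∂_1 are all 1, so H_0 = Z.
  H_1: rank ker ∂_1 − rank ∂_2 = (10 − 4) − 5 = 1, and the invariant factors of ∂_2 are all 1, so H_1 = Z.
  H_2: rank ker ∂_2 − rank ∂_3 = (5 − 5) − 0 = 0, and there is no ∂_3, so H_2 = 0.

(K is a triangulation of the Möbius band.)

H_0 ≅ Z,  H_1 ≅ Z,  H_2 = 0.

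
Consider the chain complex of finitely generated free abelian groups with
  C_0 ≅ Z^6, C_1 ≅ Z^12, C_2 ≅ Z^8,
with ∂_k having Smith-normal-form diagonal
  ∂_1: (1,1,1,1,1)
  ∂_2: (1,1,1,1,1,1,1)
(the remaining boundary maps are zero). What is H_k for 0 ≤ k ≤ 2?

H_0: b_0 = 6 − 0 − 5 = 1; torsion from ∂_1 factors > 1: none. So H_0 = Z.
H_1: b_1 = 12 − 5 − 7 = 0; torsion from ∂_2 factors > 1: none. So H_1 = 0.
H_2: b_2 = 8 − 7 − 0 = 1; torsion from ∂_3 factors > 1: none. So H_2 = Z.

H_0 = Z,  H_1 = 0,  H_2 = Z.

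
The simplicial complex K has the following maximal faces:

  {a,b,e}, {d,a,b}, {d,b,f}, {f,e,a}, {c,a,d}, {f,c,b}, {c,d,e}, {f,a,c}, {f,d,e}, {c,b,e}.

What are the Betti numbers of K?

b_0 = 1, b_1 = 0, b_2 = 0.

Order the vertices as a < b < c < d < e < f. Listing each simplex with vertices in this order, K has dimension 2 with simplices:

  0-simplices (6): a, b, c, d, e, f
  1-simplices (15): ab, ac, ad, ae, af, bc, bd, be, bf, cd, ce, cf, de, df, ef
  2-simplices (10): abd, abe, acd, acf, aef, bce, bcf, bdf, cde, def

giving chain groups C_0 ≅ Z^6, C_1 ≅ Z^15, C_2 ≅ Z^10.

∂_1: C_1 → C_0 sends each edge [p,q] (with p < q) to q − p. For instance
  ∂ab = b − a.
This gives a 6×15 integer matrix of rank 5; reducing to Smith normal form yields diagonal entries (1,1,1,1,1).

The boundary map ∂_2: C_2 → C_1 maps a triangle to the signed sum of its edges. For instance
  ∂abd = bd − ad + ab,
  ∂def = ef − df + de.
This gives a 15×10 integer matrix of rank 10; reducing to Smith normal form yields diagonal entries (1,1,1,1,1,1,1,1,1,2).

Computing H_k = (kernel of ∂_k) / (image of ∂_{k+1}):

  H_0: rank C_0 − rank ∂_1 = 6 − 5 = 1, and the invariant factors of ∂_1 are all 1, so H_0 ≅ Z.
  H_1: rank ker ∂_1 − rank ∂_2 = (15 − 5) − 10 = 0, and ∂_2 has invariant factor 2 > 1, so H_1 ≅ Z/2.
  H_2: rank ker ∂_2 − rank ∂_3 = (10 − 10) − 0 = 0, and there is no ∂_3, so H_2 ≅ 0.

Hence the Betti numbers are b_0 = 1, b_1 = 0, b_2 = 0.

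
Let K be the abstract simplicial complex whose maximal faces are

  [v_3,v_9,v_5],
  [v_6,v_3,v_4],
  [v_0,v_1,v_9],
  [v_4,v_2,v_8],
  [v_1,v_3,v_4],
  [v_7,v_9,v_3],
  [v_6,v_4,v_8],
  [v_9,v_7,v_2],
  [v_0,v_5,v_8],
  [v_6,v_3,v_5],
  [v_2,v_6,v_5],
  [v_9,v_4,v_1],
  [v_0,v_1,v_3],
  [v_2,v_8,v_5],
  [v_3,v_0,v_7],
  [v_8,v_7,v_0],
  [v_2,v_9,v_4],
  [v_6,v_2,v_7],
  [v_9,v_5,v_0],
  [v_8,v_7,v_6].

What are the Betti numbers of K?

b_0 = 1, b_1 = 1, b_2 = 0.

Order the vertices as v_0 < v_1 < v_2 < v_3 < v_4 < v_5 < v_6 < v_7 < v_8 < v_9. Listing each simplex with vertices in this order, K has dimension 2 with simplices:

  0-simplices (10): [v_0], [v_1], [v_2], [v_3], [v_4], [v_5], [v_6], [v_7], [v_8], [v_9]
  1-simplices (30): (30 of them)
  2-simplices (20): (20 of them)

Hence C_0 ≅ Z^10, C_1 ≅ Z^30, C_2 ≅ Z^20.

∂_1: C_1 → C_0 is given by ∂[p,q] = [q] − [p].
The resulting 10×30 matrix has rank 9, and its Smith normal form has invariant factors (1,1,1,1,1,1,1,1,1).

The boundary map ∂_2: C_2 → C_1 maps a triangle to the signed sum of its edges. For instance
  ∂[v_3,v_5,v_6] = [v_5,v_6] − [v_3,v_6] + [v_3,v_5],
  ∂[v_2,v_5,v_8] = [v_5,v_8] − [v_2,v_8] + [v_2,v_5].
As a 30×20 matrix over Z this has rank 20, with invariant factors (1,1,1,1,1,1,1,1,1,1,1,1,1,1,1,1,1,1,1,2).

Reading off H_k = ker ∂_k / im ∂_{k+1}:

  H_0: rank C_0 − rank ∂_1 = 10 − 9 = 1, and the invariant factors of ∂_1 are all 1, so H_0 ≅ Z.
  H_1: rank ker ∂_1 − rank ∂_2 = (30 − 9) − 20 = 1, and ∂_2 has invariant factor 2 > 1, so H_1 ≅ Z ⊕ Z/2.
  H_2: rank ker ∂_2 − rank ∂_3 = (20 − 20) − 0 = 0, and there is no ∂_3, so H_2 ≅ 0.

As a check, the Euler characteristic is 10 − 30 + 20 = 0, which agrees with 1 − 1 + 0 = 0.

Hence the Betti numbers are b_0 = 1, b_1 = 1, b_2 = 0.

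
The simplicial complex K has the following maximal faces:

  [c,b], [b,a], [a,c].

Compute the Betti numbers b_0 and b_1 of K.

b_0 = 1, b_1 = 1.

K has 3 vertices, 3 edges.
rank ∂_0 = 0, rank ∂_1 = 2 ⇒ b_0 = 3 − 0 − 2 = 1; all invariant factors of ∂_1 are 1 so no torsion. So H_0 ≅ Z.
rank ∂_1 = 2, rank ∂_2 = 0 ⇒ b_1 = 3 − 2 − 0 = 1. So H_1 ≅ Z.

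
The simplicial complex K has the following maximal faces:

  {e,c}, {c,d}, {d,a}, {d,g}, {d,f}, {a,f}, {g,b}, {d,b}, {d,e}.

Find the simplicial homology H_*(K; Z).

H_0 ≅ Z,  H_1 ≅ Z^3.

Take the total order a < b < c < d < e < f < g on the vertex set. Then K (dimension 1) consists of the simplices:

  0-simplices (7): a, b, c, d, e, f, g
  1-simplices (9): ad, af, bd, bg, cd, ce, de, df, dg

Hence C_0 ≅ Z^7, C_1 ≅ Z^9.

The boundary map ∂_1: C_1 → C_0 is given by ∂[p,q] = [q] − [p].
The 7×9 boundary matrix has rank 6 and Smith normal form diag(1,1,1,1,1,1).

Now H_k = ker ∂_k / im ∂_{k+1}, so:

  H_0: rank C_0 − rank ∂_1 = 7 − 6 = 1, and the invariant factors of ∂_1 are all 1, so H_0 = Z.
  H_1: rank ker ∂_1 − rank ∂_2 = (9 − 6) − 0 = 3, and there is no ∂_2, so H_1 = Z^3.

As a check, the Euler characteristic is 7 − 9 = -2, which agrees with 1 − 3 = -2.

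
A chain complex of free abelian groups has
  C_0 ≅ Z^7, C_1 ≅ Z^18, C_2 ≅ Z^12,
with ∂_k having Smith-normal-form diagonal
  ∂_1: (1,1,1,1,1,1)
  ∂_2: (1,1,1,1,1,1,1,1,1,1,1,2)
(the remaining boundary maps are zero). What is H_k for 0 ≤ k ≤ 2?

H_0: b_0 = 7 − 0 − 6 = 1; torsion from ∂_1 factors > 1: none. So H_0 ≅ Z.
H_1: b_1 = 18 − 6 − 12 = 0; torsion from ∂_2 factors > 1: [2]. So H_1 ≅ Z/2.
H_2: b_2 = 12 − 12 − 0 = 0; torsion from ∂_3 factors > 1: none. So H_2 ≅ 0.

H_0 ≅ Z,  H_1 ≅ Z/2,  H_2 = 0.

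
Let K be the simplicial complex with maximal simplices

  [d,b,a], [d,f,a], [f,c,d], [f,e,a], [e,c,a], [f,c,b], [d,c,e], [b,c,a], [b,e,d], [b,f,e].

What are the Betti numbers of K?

We work with the vertex ordering a < b < c < d < e < f. The simplices of K, each written with vertices in increasing order, are:

  0-simplices (6): a, b, c, d, e, f
  1-simplices (15): ab, ac, ad, ae, af, bc, bd, be, bf, cd, ce, cf, de, df, ef
  2-simplices (10): abc, abd, ace, adf, aef, bcf, bde, bef, cde, cdf

so the chain groups are C_0 ≅ Z^6, C_1 ≅ Z^15, C_2 ≅ Z^10.

The boundary map ∂_1: C_1 → C_0 maps an edge to its endpoints' difference, ∂[p,q] = q − p. For instance
  ∂cf = f − c.
The resulting 6×15 matrix has rank 5, and its Smith normal form has invariant factors (1,1,1,1,1).

The boundary map ∂_2: C_2 → C_1 maps a triangle to the signed sum of its edges. For instance
  ∂aef = ef − af + ae,
  ∂bef = ef − bf + be.
This gives a 15×10 integer matrix of rank 10; reducing to Smith normal form yields diagonal entries (1,1,1,1,1,1,1,1,1,2).

Now H_k = ker ∂_k / im ∂_{k+1}, so:

  H_0: rank C_0 − rank ∂_1 = 6 − 5 = 1, and the invariant factors of ∂_1 are all 1, so H_0 = Z.
  H_1: rank ker ∂_1 − rank ∂_2 = (15 − 5) − 10 = 0, and ∂_2 has invariant factor 2 > 1, so H_1 = Z/2.
  H_2: rank ker ∂_2 − rank ∂_3 = (10 − 10) − 0 = 0, and there is no ∂_3, so H_2 = 0.

(K is a triangulation of the real projective plane RP^2.)

Hence the Betti numbers are b_0 = 1, b_1 = 0, b_2 = 0.

b_0 = 1, b_1 = 0, b_2 = 0.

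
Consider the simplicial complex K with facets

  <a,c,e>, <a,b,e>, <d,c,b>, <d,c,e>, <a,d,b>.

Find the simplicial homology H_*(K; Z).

H_0 ≅ Z,  H_1 ≅ Z,  H_2 = 0.

Take the total order a < b < c < d < e on the vertex set. Then K (dimension 2) consists of the simplices:

  0-simplices (5): a, b, c, d, e
  1-simplices (10): ab, ac, ad, ae, bc, bd, be, cd, ce, de
  2-simplices (5): abd, abe, ace, bcd, cde

Hence C_0 ≅ Z^5, C_1 ≅ Z^10, C_2 ≅ Z^5.

The boundary map ∂_1: C_1 → C_0 sends each edge [p,q] (with p < q) to q − p. For instance
  ∂be = e − b.
As a 5×10 matrix over Z this has rank 4, with invariant factors (1,1,1,1).

Boundary ∂_2: C_2 → C_1 maps a triangle to the signed sum of its edges. For instance
  ∂abe = be − ae + ab,
  ∂cde = de − ce + cd.
As a 10×5 matrix over Z this has rank 5, with invariant factors (1,1,1,1,1).

From H_k ≅ ker(∂_k) / im(∂_{k+1}) we obtain:

  H_0: rank C_0 − rank ∂_1 = 5 − 4 = 1, and the invariant factors of ∂_1 are all 1, so H_0 ≅ Z.
  H_1: rank ker ∂_1 − rank ∂_2 = (10 − 4) − 5 = 1, and the invariant factors of ∂_2 are all 1, so H_1 ≅ Z.
  H_2: rank ker ∂_2 − rank ∂_3 = (5 − 5) − 0 = 0, and there is no ∂_3, so H_2 ≅ 0.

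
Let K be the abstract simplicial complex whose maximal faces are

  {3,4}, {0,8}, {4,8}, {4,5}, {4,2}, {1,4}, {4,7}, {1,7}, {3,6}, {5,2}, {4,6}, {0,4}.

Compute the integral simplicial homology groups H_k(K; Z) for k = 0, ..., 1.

H_0 ≅ Z,  H_1 ≅ Z^4.

Fix the vertex order 0 < 1 < 2 < 3 < 4 < 5 < 6 < 7 < 8 and write every simplex with vertices in increasing order. Then dim K = 1 and the simplices of K are:

  0-simplices (9): [0], [1], [2], [3], [4], [5], [6], [7], [8]
  1-simplices (12): [0,4], [0,8], [1,4], [1,7], [2,4], [2,5], [3,4], [3,6], [4,5], [4,6], [4,7], [4,8]

Hence C_0 ≅ Z^9, C_1 ≅ Z^12.

Boundary ∂_1: C_1 → C_0 maps an edge to its endpoints' difference, ∂[p,q] = q − p. For instance
  ∂[2,4] = [4] − [2].
The 9×12 boundary matrix has rank 8 and Smith normal form diag(1,1,1,1,1,1,1,1).

From H_k ≅ ker(∂_k) / im(∂_{k+1}) we obtain:

  H_0: rank C_0 − rank ∂_1 = 9 − 8 = 1, and the invariant factors of ∂_1 are all 1, so H_0 = Z.
  H_1: rank ker ∂_1 − rank ∂_2 = (12 − 8) − 0 = 4, and there is no ∂_2, so H_1 = Z^4.

(K is a triangulation of a wedge of 4 circles.)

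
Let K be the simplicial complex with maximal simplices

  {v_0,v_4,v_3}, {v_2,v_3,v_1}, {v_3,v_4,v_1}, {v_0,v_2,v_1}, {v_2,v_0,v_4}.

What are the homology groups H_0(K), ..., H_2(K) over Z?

H_0 ≅ Z,  H_1 ≅ Z,  H_2 = 0.

Take the total order v_0 < v_1 < v_2 < v_3 < v_4 on the vertex set. Then K (dimension 2) consists of the simplices:

  0-simplices (5): [v_0], [v_1], [v_2], [v_3], [v_4]
  1-simplices (10): [v_0,v_1], [v_0,v_2], [v_0,v_3], [v_0,v_4], [v_1,v_2], [v_1,v_3], [v_1,v_4], [v_2,v_3], [v_2,v_4], [v_3,v_4]
  2-simplices (5): [v_0,v_1,v_2], [v_0,v_2,v_4], [v_0,v_3,v_4], [v_1,v_2,v_3], [v_1,v_3,v_4]

giving chain groups C_0 ≅ Z^5, C_1 ≅ Z^10, C_2 ≅ Z^5.

The boundary map ∂_1: C_1 → C_0 sends each edge [p,q] (with p < q) to q − p. For instance
  ∂[v_2,v_3] = [v_3] − [v_2].
The resulting 5×10 matrix has rank 4, and its Smith normal form has invariant factors (1,1,1,1).

The boundary map ∂_2: C_2 → C_1 maps a triangle to the signed sum of its edges. For instance
  ∂[v_1,v_3,v_4] = [v_3,v_4] − [v_1,v_4] + [v_1,v_3],
  ∂[v_0,v_2,v_4] = [v_2,v_4] − [v_0,v_4] + [v_0,v_2].
This gives a 10×5 integer matrix of rank 5; reducing to Smith normal form yields diagonal entries (1,1,1,1,1).

Reading off H_k = ker ∂_k / im ∂_{k+1}:

  H_0: rank C_0 − rank ∂_1 = 5 − 4 = 1, and the invariant factors of ∂_1 are all 1, so H_0 ≅ Z.
  H_1: rank ker ∂_1 − rank ∂_2 = (10 − 4) − 5 = 1, and the invariant factors of ∂_2 are all 1, so H_1 ≅ Z.
  H_2: rank ker ∂_2 − rank ∂_3 = (5 − 5) − 0 = 0, and there is no ∂_3, so H_2 ≅ 0.

As a check, the Euler characteristic is 5 − 10 + 5 = 0, which agrees with 1 − 1 + 0 = 0.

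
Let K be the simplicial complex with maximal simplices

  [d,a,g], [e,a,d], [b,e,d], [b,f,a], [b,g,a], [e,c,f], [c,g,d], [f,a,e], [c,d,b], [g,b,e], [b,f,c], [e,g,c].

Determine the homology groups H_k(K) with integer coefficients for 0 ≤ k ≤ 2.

H_0 = Z,  H_1 = Z/2,  H_2 = 0.

Order the vertices as a < b < c < d < e < f < g. Listing each simplex with vertices in this order, K has dimension 2 with simplices:

  0-simplices (7): a, b, c, d, e, f, g
  1-simplices (18): ab, ad, ae, af, ag, bc, bd, be, bf, bg, cd, ce, cf, cg, de, dg, ef, eg
  2-simplices (12): abf, abg, ade, adg, aef, bcd, bcf, bde, beg, cdg, cef, ceg

Hence C_0 ≅ Z^7, C_1 ≅ Z^18, C_2 ≅ Z^12.

Boundary ∂_1: C_1 → C_0 maps an edge to its endpoints' difference, ∂[p,q] = q − p. For instance
  ∂be = e − b.
The 7×18 boundary matrix has rank 6 and Smith normal form diag(1,1,1,1,1,1).

∂_2: C_2 → C_1 maps a triangle to the signed sum of its edges. For instance
  ∂cdg = dg − cg + cd,
  ∂aef = ef − af + ae.
This gives a 18×12 integer matrix of rank 12; reducing to Smith normal form yields diagonal entries (1,1,1,1,1,1,1,1,1,1,1,2).

From H_k ≅ ker(∂_k) / im(∂_{k+1}) we obtain:

  H_0: rank C_0 − rank ∂_1 = 7 − 6 = 1, and the invariant factors of ∂_1 are all 1, so H_0 ≅ Z.
  H_1: rank ker ∂_1 − rank ∂_2 = (18 − 6) − 12 = 0, and ∂_2 has invariant factor 2 > 1, so H_1 ≅ Z/2.
  H_2: rank ker ∂_2 − rank ∂_3 = (12 − 12) − 0 = 0, and there is no ∂_3, so H_2 ≅ 0.

As a check, the Euler characteristic is 7 − 18 + 12 = 1, which agrees with 1 − 0 + 0 = 1.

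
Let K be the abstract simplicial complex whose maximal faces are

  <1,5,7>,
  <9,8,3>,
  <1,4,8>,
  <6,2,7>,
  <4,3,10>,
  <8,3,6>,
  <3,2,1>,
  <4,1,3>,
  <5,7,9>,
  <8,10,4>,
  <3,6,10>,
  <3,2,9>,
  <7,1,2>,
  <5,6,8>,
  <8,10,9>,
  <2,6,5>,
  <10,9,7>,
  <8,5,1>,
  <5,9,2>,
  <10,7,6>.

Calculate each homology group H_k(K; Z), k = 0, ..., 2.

Take the total order 1 < 2 < 3 < 4 < 5 < 6 < 7 < 8 < 9 < 10 on the vertex set. Then K (dimension 2) consists of the simplices:

  0-simplices (10): [1], [2], [3], [4], [5], [6], [7], [8], [9], [10]
  1-simplices (30): (30 of them)
  2-simplices (20): (20 of them)

so the chain groups are C_0 ≅ Z^10, C_1 ≅ Z^30, C_2 ≅ Z^20.

∂_1: C_1 → C_0 sends each edge [p,q] (with p < q) to q − p.
As a 10×30 matrix over Z this has rank 9, with invariant factors (1,1,1,1,1,1,1,1,1).

∂_2: C_2 → C_1 maps a triangle to the signed sum of its edges. For instance
  ∂[3,6,10] = [6,10] − [3,10] + [3,6],
  ∂[5,6,8] = [6,8] − [5,8] + [5,6].
As a 30×20 matrix over Z this has rank 20, with invariant factors (1,1,1,1,1,1,1,1,1,1,1,1,1,1,1,1,1,1,1,2).

Computing H_k = (kernel of ∂_k) / (image of ∂_{k+1}):

  H_0: rank C_0 − rank ∂_1 = 10 − 9 = 1, and the invariant factors of ∂_1 are all 1, so H_0 = Z.
  H_1: rank ker ∂_1 − rank ∂_2 = (30 − 9) − 20 = 1, and ∂_2 has invariant factor 2 > 1, so H_1 = Z ⊕ Z/2.
  H_2: rank ker ∂_2 − rank ∂_3 = (20 − 20) − 0 = 0, and there is no ∂_3, so H_2 = 0.

(K is a triangulation of the Klein bottle.)

H_0 ≅ Z,  H_1 ≅ Z ⊕ Z/2,  H_2 = 0.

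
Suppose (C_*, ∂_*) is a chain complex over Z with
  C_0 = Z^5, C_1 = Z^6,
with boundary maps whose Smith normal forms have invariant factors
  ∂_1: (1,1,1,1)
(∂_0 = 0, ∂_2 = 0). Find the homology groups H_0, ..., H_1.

H_0 ≅ Z,  H_1 ≅ Z^2.

H_0: b_0 = 5 − 0 − 4 = 1; torsion from ∂_1 factors > 1: none. So H_0 ≅ Z.
H_1: b_1 = 6 − 4 − 0 = 2; torsion from ∂_2 factors > 1: none. So H_1 ≅ Z^2.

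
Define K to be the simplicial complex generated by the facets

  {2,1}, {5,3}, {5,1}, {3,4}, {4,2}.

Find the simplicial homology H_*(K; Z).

H_0 ≅ Z,  H_1 ≅ Z.

K has 5 vertices, 5 edges.
rank ∂_0 = 0, rank ∂_1 = 4 ⇒ b_0 = 5 − 0 − 4 = 1; all invariant factors of ∂_1 are 1 so no torsion. So H_0 = Z.
rank ∂_1 = 4, rank ∂_2 = 0 ⇒ b_1 = 5 − 4 − 0 = 1. So H_1 = Z.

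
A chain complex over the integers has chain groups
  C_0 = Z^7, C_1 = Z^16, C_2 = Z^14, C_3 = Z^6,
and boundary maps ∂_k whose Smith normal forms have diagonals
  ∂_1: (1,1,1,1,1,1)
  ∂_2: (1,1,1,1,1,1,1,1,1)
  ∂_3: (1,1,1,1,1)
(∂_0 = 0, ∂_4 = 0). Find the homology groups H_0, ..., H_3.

H_0: b_0 = 7 − 0 − 6 = 1; torsion from ∂_1 factors > 1: none. So H_0 ≅ Z.
H_1: b_1 = 16 − 6 − 9 = 1; torsion from ∂_2 factors > 1: none. So H_1 ≅ Z.
H_2: b_2 = 14 − 9 − 5 = 0; torsion from ∂_3 factors > 1: none. So H_2 ≅ 0.
H_3: b_3 = 6 − 5 − 0 = 1; torsion from ∂_4 factors > 1: none. So H_3 ≅ Z.

H_0 ≅ Z,  H_1 ≅ Z,  H_2 = 0,  H_3 ≅ Z.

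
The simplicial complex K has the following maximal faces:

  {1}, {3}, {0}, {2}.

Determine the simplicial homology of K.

Fix the vertex order 0 < 1 < 2 < 3 and write every simplex with vertices in increasing order. Then dim K = 0 and the simplices of K are:

  0-simplices (4): [0], [1], [2], [3]

so the chain groups are C_0 ≅ Z^4.

From H_k ≅ ker(∂_k) / im(∂_{k+1}) we obtain:

  H_0: rank C_0 − rank ∂_1 = 4 − 0 = 4, and there is no ∂_1, so H_0 = Z^4.

H_0 = Z^4.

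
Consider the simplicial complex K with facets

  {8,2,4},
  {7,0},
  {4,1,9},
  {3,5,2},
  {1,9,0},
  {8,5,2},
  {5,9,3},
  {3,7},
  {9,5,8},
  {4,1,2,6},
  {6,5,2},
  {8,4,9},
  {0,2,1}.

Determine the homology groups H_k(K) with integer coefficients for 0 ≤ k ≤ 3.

We work with the vertex ordering 0 < 1 < 2 < 3 < 4 < 5 < 6 < 7 < 8 < 9. The simplices of K, each written with vertices in increasing order, are:

  0-simplices (10): [0], [1], [2], [3], [4], [5], [6], [7], [8], [9]
  1-simplices (23): [0,1], [0,2], [0,7], [0,9], [1,2], [1,4], [1,6], [1,9], [2,3], [2,4], [2,5], [2,6], [2,8], [3,5], [3,7], [3,9], [4,6], [4,8], [4,9], [5,6], [5,8], [5,9], [8,9]
  2-simplices (14): [0,1,2], [0,1,9], [1,2,4], [1,2,6], [1,4,6], [1,4,9], [2,3,5], [2,4,6], [2,4,8], [2,5,6], [2,5,8], [3,5,9], [4,8,9], [5,8,9]
  3-simplices (1): [1,2,4,6]

giving chain groups C_0 ≅ Z^10, C_1 ≅ Z^23, C_2 ≅ Z^14, C_3 ≅ Z^1.

The boundary map ∂_1: C_1 → C_0 is given by ∂[p,q] = [q] − [p]. For instance
  ∂[5,6] = [6] − [5].
This gives a 10×23 integer matrix of rank 9; reducing to Smith normal form yields diagonal entries (1,1,1,1,1,1,1,1,1).

Boundary ∂_2: C_2 → C_1 acts by ∂[p,q,r] = [q,r] − [p,r] + [p,q]. For instance
  ∂[1,4,9] = [4,9] − [1,9] + [1,4],
  ∂[2,5,6] = [5,6] − [2,6] + [2,5].
The 23×14 boundary matrix has rank 13 and Smith normal form diag(1,1,1,1,1,1,1,1,1,1,1,1,1).

The boundary map ∂_3: C_3 → C_2 sends each 3-simplex σ to the alternating sum Σ_i (−1)^i (σ with its i-th vertex removed). For instance
  ∂[1,2,4,6] = [2,4,6] − [1,4,6] + [1,2,6] − [1,2,4].
The 14×1 boundary matrix has rank 1 and Smith normal form diag(1).

Computing H_k = (kernel of ∂_k) / (image of ∂_{k+1}):

  H_0: rank C_0 − rank ∂_1 = 10 − 9 = 1, and the invariant factors of ∂_1 are all 1, so H_0 ≅ Z.
  H_1: rank ker ∂_1 − rank ∂_2 = (23 − 9) − 13 = 1, and the invariant factors of ∂_2 are all 1, so H_1 ≅ Z.
  H_2: rank ker ∂_2 − rank ∂_3 = (14 − 13) − 1 = 0, and the invariant factors of ∂_3 are all 1, so H_2 ≅ 0.
  H_3: rank ker ∂_3 − rank ∂_4 = (1 − 1) − 0 = 0, and there is no ∂_4, so H_3 ≅ 0.

As a check, the Euler characteristic is 10 − 23 + 14 − 1 = 0, which agrees with 1 − 1 + 0 − 0 = 0.

H_0 = Z,  H_1 = Z,  H_2 = 0,  H_3 = 0.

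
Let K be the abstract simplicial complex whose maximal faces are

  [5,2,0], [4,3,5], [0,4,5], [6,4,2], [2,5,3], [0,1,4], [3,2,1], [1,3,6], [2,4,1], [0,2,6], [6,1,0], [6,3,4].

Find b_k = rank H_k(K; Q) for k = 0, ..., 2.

K has 7 vertices, 18 edges, 12 triangles.
rank ∂_0 = 0, rank ∂_1 = 6 ⇒ b_0 = 7 − 0 − 6 = 1; all invariant factors of ∂_1 are 1 so no torsion. So H_0 = Z.
rank ∂_1 = 6, rank ∂_2 = 12 ⇒ b_1 = 18 − 6 − 12 = 0; ∂_2 has invariant factor(s) [2] giving torsion. So H_1 = Z/2Z.
rank ∂_2 = 12, rank ∂_3 = 0 ⇒ b_2 = 12 − 12 − 0 = 0. So H_2 = 0.

b_0 = 1, b_1 = 0, b_2 = 0.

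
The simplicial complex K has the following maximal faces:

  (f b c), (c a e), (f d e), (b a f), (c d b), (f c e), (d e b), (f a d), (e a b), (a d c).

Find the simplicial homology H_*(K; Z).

H_0 ≅ Z,  H_1 ≅ Z/2Z,  H_2 = 0.

We work with the vertex ordering a < b < c < d < e < f. The simplices of K, each written with vertices in increasing order, are:

  0-simplices (6): a, b, c, d, e, f
  1-simplices (15): ab, ac, ad, ae, af, bc, bd, be, bf, cd, ce, cf, de, df, ef
  2-simplices (10): abe, abf, acd, ace, adf, bcd, bcf, bde, cef, def

Hence C_0 ≅ Z^6, C_1 ≅ Z^15, C_2 ≅ Z^10.

Boundary ∂_1: C_1 → C_0 sends each edge [p,q] (with p < q) to q − p. For instance
  ∂de = e − d.
As a 6×15 matrix over Z this has rank 5, with invariant factors (1,1,1,1,1).

The boundary map ∂_2: C_2 → C_1 acts by ∂[p,q,r] = [q,r] − [p,r] + [p,q]. For instance
  ∂ace = ce − ae + ac,
  ∂acd = cd − ad + ac.
This gives a 15×10 integer matrix of rank 10; reducing to Smith normal form yields diagonal entries (1,1,1,1,1,1,1,1,1,2).

Now H_k = ker ∂_k / im ∂_{k+1}, so:

  H_0: rank C_0 − rank ∂_1 = 6 − 5 = 1, and the invariant factors of ∂_1 are all 1, so H_0 = Z.
  H_1: rank ker ∂_1 − rank ∂_2 = (15 − 5) − 10 = 0, and ∂_2 has invariant factor 2 > 1, so H_1 = Z/2Z.
  H_2: rank ker ∂_2 − rank ∂_3 = (10 − 10) − 0 = 0, and there is no ∂_3, so H_2 = 0.

(K is a triangulation of the real projective plane RP^2.)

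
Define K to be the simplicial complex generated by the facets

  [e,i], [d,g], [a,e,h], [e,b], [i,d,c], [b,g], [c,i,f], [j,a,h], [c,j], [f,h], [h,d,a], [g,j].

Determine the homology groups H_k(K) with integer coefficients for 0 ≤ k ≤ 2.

Fix the vertex order a < b < c < d < e < f < g < h < i < j and write every simplex with vertices in increasing order. Then dim K = 2 and the simplices of K are:

  0-simplices (10): a, b, c, d, e, f, g, h, i, j
  1-simplices (19): ad, ae, ah, aj, be, bg, cd, cf, ci, cj, dg, dh, di, eh, ei, fh, fi, gj, hj
  2-simplices (5): adh, aeh, ahj, cdi, cfi

giving chain groups C_0 ≅ Z^10, C_1 ≅ Z^19, C_2 ≅ Z^5.

Boundary ∂_1: C_1 → C_0 maps an edge to its endpoints' difference, ∂[p,q] = q − p. For instance
  ∂ae = e − a.
The 10×19 boundary matrix has rank 9 and Smith normal form diag(1,1,1,1,1,1,1,1,1).

∂_2: C_2 → C_1 sends each 2-simplex [p,q,r] to [q,r] − [p,r] + [p,q]. For instance
  ∂adh = dh − ah + ad,
  ∂aeh = eh − ah + ae.
The 19×5 boundary matrix has rank 5 and Smith normal form diag(1,1,1,1,1).

From H_k ≅ ker(∂_k) / im(∂_{k+1}) we obtain:

  H_0: rank C_0 − rank ∂_1 = 10 − 9 = 1, and the invariant factors of ∂_1 are all 1, so H_0 = Z.
  H_1: rank ker ∂_1 − rank ∂_2 = (19 − 9) − 5 = 5, and the invariant factors of ∂_2 are all 1, so H_1 = Z^5.
  H_2: rank ker ∂_2 − rank ∂_3 = (5 − 5) − 0 = 0, and there is no ∂_3, so H_2 = 0.

H_0 ≅ Z,  H_1 ≅ Z^5,  H_2 = 0.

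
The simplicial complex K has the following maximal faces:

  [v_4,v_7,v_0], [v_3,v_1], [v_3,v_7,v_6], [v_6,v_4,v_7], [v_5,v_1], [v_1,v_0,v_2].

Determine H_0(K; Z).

K has 8 vertices, 12 edges, 4 triangles.
rank ∂_0 = 0, rank ∂_1 = 7 ⇒ b_0 = 8 − 0 − 7 = 1; all invariant factors of ∂_1 are 1 so no torsion. So H_0 = Z.

H_0 = Z.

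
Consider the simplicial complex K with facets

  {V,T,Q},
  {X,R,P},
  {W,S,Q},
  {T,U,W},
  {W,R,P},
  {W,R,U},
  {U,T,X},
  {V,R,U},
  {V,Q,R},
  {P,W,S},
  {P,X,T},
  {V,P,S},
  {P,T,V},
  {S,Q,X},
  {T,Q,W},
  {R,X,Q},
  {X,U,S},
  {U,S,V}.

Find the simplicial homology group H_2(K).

Order the vertices as P < Q < R < S < T < U < V < W < X. Listing each simplex with vertices in this order, K has dimension 2 with simplices:

  0-simplices (9): P, Q, R, S, T, U, V, W, X
  1-simplices (27): PR, PS, PT, PV, PW, PX, QR, QS, QT, QV, QW, QX, RU, RV, RW, RX, SU, SV, SW, SX, TU, TV, TW, TX, UV, UW, UX
  2-simplices (18): PRW, PRX, PSV, PSW, PTV, PTX, QRV, QRX, QSW, QSX, QTV, QTW, RUV, RUW, SUV, SUX, TUW, TUX

Hence C_0 ≅ Z^9, C_1 ≅ Z^27, C_2 ≅ Z^18.

∂_1: C_1 → C_0 is given by ∂[p,q] = [q] − [p]. For instance
  ∂PT = T − P.
The resulting 9×27 matrix has rank 8, and its Smith normal form has invariant factors (1,1,1,1,1,1,1,1).

Boundary ∂_2: C_2 → C_1 maps a triangle to the signed sum of its edges. For instance
  ∂PTV = TV − PV + PT,
  ∂QRV = RV − QV + QR.
The resulting 27×18 matrix has rank 17, and its Smith normal form has invariant factors (1,1,1,1,1,1,1,1,1,1,1,1,1,1,1,1,1).

Now H_k = ker ∂_k / im ∂_{k+1}, so:

  H_2: rank ker ∂_2 − rank ∂_3 = (18 − 17) − 0 = 1, and there is no ∂_3, so H_2 = Z.

H_2 = Z.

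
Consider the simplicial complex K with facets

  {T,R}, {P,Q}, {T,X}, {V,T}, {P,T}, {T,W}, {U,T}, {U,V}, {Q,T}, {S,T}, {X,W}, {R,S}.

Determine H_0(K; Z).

H_0 = Z.

We work with the vertex ordering P < Q < R < S < T < U < V < W < X. The simplices of K, each written with vertices in increasing order, are:

  0-simplices (9): P, Q, R, S, T, U, V, W, X
  1-simplices (12): PQ, PT, QT, RS, RT, ST, TU, TV, TW, TX, UV, WX

so the chain groups are C_0 ≅ Z^9, C_1 ≅ Z^12.

The boundary map ∂_1: C_1 → C_0 sends each edge [p,q] (with p < q) to q − p. For instance
  ∂TV = V − T.
The resulting 9×12 matrix has rank 8, and its Smith normal form has invariant factors (1,1,1,1,1,1,1,1).

From H_k ≅ ker(∂_k) / im(∂_{k+1}) we obtain:

  H_0: rank C_0 − rank ∂_1 = 9 − 8 = 1, and the invariant factors of ∂_1 are all 1, so H_0 = Z.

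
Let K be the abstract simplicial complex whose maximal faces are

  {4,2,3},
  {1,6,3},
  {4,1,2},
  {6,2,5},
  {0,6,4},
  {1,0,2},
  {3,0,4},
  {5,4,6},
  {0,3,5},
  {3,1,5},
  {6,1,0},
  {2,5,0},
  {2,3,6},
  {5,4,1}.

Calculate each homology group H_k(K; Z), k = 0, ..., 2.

H_0 ≅ Z,  H_1 ≅ Z^2,  H_2 ≅ Z.

Take the total order 0 < 1 < 2 < 3 < 4 < 5 < 6 on the vertex set. Then K (dimension 2) consists of the simplices:

  0-simplices (7): [0], [1], [2], [3], [4], [5], [6]
  1-simplices (21): [0,1], [0,2], [0,3], [0,4], [0,5], [0,6], [1,2], [1,3], [1,4], [1,5], [1,6], [2,3], [2,4], [2,5], [2,6], [3,4], [3,5], [3,6], [4,5], [4,6], [5,6]
  2-simplices (14): [0,1,2], [0,1,6], [0,2,5], [0,3,4], [0,3,5], [0,4,6], [1,2,4], [1,3,5], [1,3,6], [1,4,5], [2,3,4], [2,3,6], [2,5,6], [4,5,6]

Hence C_0 ≅ Z^7, C_1 ≅ Z^21, C_2 ≅ Z^14.

∂_1: C_1 → C_0 maps an edge to its endpoints' difference, ∂[p,q] = q − p. For instance
  ∂[1,6] = [6] − [1].
The resulting 7×21 matrix has rank 6, and its Smith normal form has invariant factors (1,1,1,1,1,1).

∂_2: C_2 → C_1 acts by ∂[p,q,r] = [q,r] − [p,r] + [p,q]. For instance
  ∂[2,3,6] = [3,6] − [2,6] + [2,3],
  ∂[0,2,5] = [2,5] − [0,5] + [0,2].
The 21×14 boundary matrix has rank 13 and Smith normal form diag(1,1,1,1,1,1,1,1,1,1,1,1,1).

Computing H_k = (kernel of ∂_k) / (image of ∂_{k+1}):

  H_0: rank C_0 − rank ∂_1 = 7 − 6 = 1, and the invariant factors of ∂_1 are all 1, so H_0 = Z.
  H_1: rank ker ∂_1 − rank ∂_2 = (21 − 6) − 13 = 2, and the invariant factors of ∂_2 are all 1, so H_1 = Z^2.
  H_2: rank ker ∂_2 − rank ∂_3 = (14 − 13) − 0 = 1, and there is no ∂_3, so H_2 = Z.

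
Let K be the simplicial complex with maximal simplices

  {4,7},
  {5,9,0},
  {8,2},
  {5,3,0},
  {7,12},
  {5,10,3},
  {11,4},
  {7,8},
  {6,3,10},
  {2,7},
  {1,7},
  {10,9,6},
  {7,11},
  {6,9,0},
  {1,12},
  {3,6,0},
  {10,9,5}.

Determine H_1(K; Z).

Take the total order 0 < 1 < 2 < 3 < 4 < 5 < 6 < 7 < 8 < 9 < 10 < 11 < 12 on the vertex set. Then K (dimension 2) consists of the simplices:

  0-simplices (13): [0], [1], [2], [3], [4], [5], [6], [7], [8], [9], [10], [11], [12]
  1-simplices (21): [0,3], [0,5], [0,6], [0,9], [1,7], [1,12], [2,7], [2,8], [3,5], [3,6], [3,10], [4,7], [4,11], [5,9], [5,10], [6,9], [6,10], [7,8], [7,11], [7,12], [9,10]
  2-simplices (8): [0,3,5], [0,3,6], [0,5,9], [0,6,9], [3,5,10], [3,6,10], [5,9,10], [6,9,10]

so the chain groups are C_0 ≅ Z^13, C_1 ≅ Z^21, C_2 ≅ Z^8.

The boundary map ∂_1: C_1 → C_0 is given by ∂[p,q] = [q] − [p]. For instance
  ∂[7,11] = [11] − [7].
This gives a 13×21 integer matrix of rank 11; reducing to Smith normal form yields diagonal entries (1,1,1,1,1,1,1,1,1,1,1).

∂_2: C_2 → C_1 maps a triangle to the signed sum of its edges. For instance
  ∂[6,9,10] = [9,10] − [6,10] + [6,9],
  ∂[3,5,10] = [5,10] − [3,10] + [3,5].
As a 21×8 matrix over Z this has rank 7, with invariant factors (1,1,1,1,1,1,1).

Reading off H_k = ker ∂_k / im ∂_{k+1}:

  H_1: rank ker ∂_1 − rank ∂_2 = (21 − 11) − 7 = 3, and the invariant factors of ∂_2 are all 1, so H_1 ≅ Z^3.

H_1 = Z^3.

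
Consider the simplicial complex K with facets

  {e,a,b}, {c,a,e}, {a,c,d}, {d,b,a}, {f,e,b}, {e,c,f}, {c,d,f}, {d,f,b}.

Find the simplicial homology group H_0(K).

H_0 = Z.

Fix the vertex order a < b < c < d < e < f and write every simplex with vertices in increasing order. Then dim K = 2 and the simplices of K are:

  0-simplices (6): a, b, c, d, e, f
  1-simplices (12): ab, ac, ad, ae, bd, be, bf, cd, ce, cf, df, ef
  2-simplices (8): abd, abe, acd, ace, bdf, bef, cdf, cef

Hence C_0 ≅ Z^6, C_1 ≅ Z^12, C_2 ≅ Z^8.

Boundary ∂_1: C_1 → C_0 maps an edge to its endpoints' difference, ∂[p,q] = q − p. For instance
  ∂bd = d − b.
The 6×12 boundary matrix has rank 5 and Smith normal form diag(1,1,1,1,1).

∂_2: C_2 → C_1 sends each 2-simplex [p,q,r] to [q,r] − [p,r] + [p,q]. For instance
  ∂acd = cd − ad + ac,
  ∂bef = ef − bf + be.
The resulting 12×8 matrix has rank 7, and its Smith normal form has invariant factors (1,1,1,1,1,1,1).

Computing H_k = (kernel of ∂_k) / (image of ∂_{k+1}):

  H_0: rank C_0 − rank ∂_1 = 6 − 5 = 1, and the invariant factors of ∂_1 are all 1, so H_0 = Z.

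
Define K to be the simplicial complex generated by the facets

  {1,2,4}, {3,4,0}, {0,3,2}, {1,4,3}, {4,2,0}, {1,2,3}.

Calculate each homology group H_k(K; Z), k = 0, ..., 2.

H_0 = Z,  H_1 = 0,  H_2 = Z.

Take the total order 0 < 1 < 2 < 3 < 4 on the vertex set. Then K (dimension 2) consists of the simplices:

  0-simplices (5): [0], [1], [2], [3], [4]
  1-simplices (9): [0,2], [0,3], [0,4], [1,2], [1,3], [1,4], [2,3], [2,4], [3,4]
  2-simplices (6): [0,2,3], [0,2,4], [0,3,4], [1,2,3], [1,2,4], [1,3,4]

Hence C_0 ≅ Z^5, C_1 ≅ Z^9, C_2 ≅ Z^6.

∂_1: C_1 → C_0 sends each edge [p,q] (with p < q) to q − p.
This gives a 5×9 integer matrix of rank 4; reducing to Smith normal form yields diagonal entries (1,1,1,1).

Boundary ∂_2: C_2 → C_1 maps a triangle to the signed sum of its edges. For instance
  ∂[0,3,4] = [3,4] − [0,4] + [0,3],
  ∂[1,2,4] = [2,4] − [1,4] + [1,2].
As a 9×6 matrix over Z this has rank 5, with invariant factors (1,1,1,1,1).

Reading off H_k = ker ∂_k / im ∂_{k+1}:

  H_0: rank C_0 − rank ∂_1 = 5 − 4 = 1, and the invariant factors of ∂_1 are all 1, so H_0 ≅ Z.
  H_1: rank ker ∂_1 − rank ∂_2 = (9 − 4) − 5 = 0, and the invariant factors of ∂_2 are all 1, so H_1 ≅ 0.
  H_2: rank ker ∂_2 − rank ∂_3 = (6 − 5) − 0 = 1, and there is no ∂_3, so H_2 ≅ Z.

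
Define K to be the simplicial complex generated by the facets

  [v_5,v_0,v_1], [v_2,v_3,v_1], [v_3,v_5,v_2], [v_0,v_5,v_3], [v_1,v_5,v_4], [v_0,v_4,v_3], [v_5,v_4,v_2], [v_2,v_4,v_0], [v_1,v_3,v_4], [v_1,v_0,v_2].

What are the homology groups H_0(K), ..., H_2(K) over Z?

Order the vertices as v_0 < v_1 < v_2 < v_3 < v_4 < v_5. Listing each simplex with vertices in this order, K has dimension 2 with simplices:

  0-simplices (6): [v_0], [v_1], [v_2], [v_3], [v_4], [v_5]
  1-simplices (15): (15 of them)
  2-simplices (10): [v_0,v_1,v_2], [v_0,v_1,v_5], [v_0,v_2,v_4], [v_0,v_3,v_4], [v_0,v_3,v_5], [v_1,v_2,v_3], [v_1,v_3,v_4], [v_1,v_4,v_5], [v_2,v_3,v_5], [v_2,v_4,v_5]

so the chain groups are C_0 ≅ Z^6, C_1 ≅ Z^15, C_2 ≅ Z^10.

∂_1: C_1 → C_0 maps an edge to its endpoints' difference, ∂[p,q] = q − p. For instance
  ∂[v_1,v_3] = [v_3] − [v_1].
The resulting 6×15 matrix has rank 5, and its Smith normal form has invariant factors (1,1,1,1,1).

∂_2: C_2 → C_1 maps a triangle to the signed sum of its edges. For instance
  ∂[v_0,v_3,v_5] = [v_3,v_5] − [v_0,v_5] + [v_0,v_3],
  ∂[v_2,v_4,v_5] = [v_4,v_5] − [v_2,v_5] + [v_2,v_4].
The 15×10 boundary matrix has rank 10 and Smith normal form diag(1,1,1,1,1,1,1,1,1,2).

Computing H_k = (kernel of ∂_k) / (image of ∂_{k+1}):

  H_0: rank C_0 − rank ∂_1 = 6 − 5 = 1, and the invariant factors of ∂_1 are all 1, so H_0 ≅ Z.
  H_1: rank ker ∂_1 − rank ∂_2 = (15 − 5) − 10 = 0, and ∂_2 has invariant factor 2 > 1, so H_1 ≅ Z/2.
  H_2: rank ker ∂_2 − rank ∂_3 = (10 − 10) − 0 = 0, and there is no ∂_3, so H_2 ≅ 0.

(K is a triangulation of the real projective plane RP^2.)

H_0 ≅ Z,  H_1 ≅ Z/2,  H_2 = 0.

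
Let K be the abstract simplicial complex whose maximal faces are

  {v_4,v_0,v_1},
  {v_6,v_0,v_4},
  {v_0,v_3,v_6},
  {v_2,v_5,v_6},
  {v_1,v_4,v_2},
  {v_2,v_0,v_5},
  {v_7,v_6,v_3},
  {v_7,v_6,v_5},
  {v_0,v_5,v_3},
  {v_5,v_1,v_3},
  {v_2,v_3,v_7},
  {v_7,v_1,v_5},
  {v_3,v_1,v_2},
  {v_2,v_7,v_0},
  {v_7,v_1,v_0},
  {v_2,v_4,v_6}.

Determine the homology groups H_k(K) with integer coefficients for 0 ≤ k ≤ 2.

Fix the vertex order v_0 < v_1 < v_2 < v_3 < v_4 < v_5 < v_6 < v_7 and write every simplex with vertices in increasing order. Then dim K = 2 and the simplices of K are:

  0-simplices (8): [v_0], [v_1], [v_2], [v_3], [v_4], [v_5], [v_6], [v_7]
  1-simplices (24): (24 of them)
  2-simplices (16): (16 of them)

Hence C_0 ≅ Z^8, C_1 ≅ Z^24, C_2 ≅ Z^16.

∂_1: C_1 → C_0 sends each edge [p,q] (with p < q) to q − p.
This gives a 8×24 integer matrix of rank 7; reducing to Smith normal form yields diagonal entries (1,1,1,1,1,1,1).

Boundary ∂_2: C_2 → C_1 maps a triangle to the signed sum of its edges. For instance
  ∂[v_1,v_2,v_3] = [v_2,v_3] − [v_1,v_3] + [v_1,v_2],
  ∂[v_0,v_1,v_4] = [v_1,v_4] − [v_0,v_4] + [v_0,v_1].
The 24×16 boundary matrix has rank 15 and Smith normal form diag(1,1,1,1,1,1,1,1,1,1,1,1,1,1,1).

Now H_k = ker ∂_k / im ∂_{k+1}, so:

  H_0: rank C_0 − rank ∂_1 = 8 − 7 = 1, and the invariant factors of ∂_1 are all 1, so H_0 = Z.
  H_1: rank ker ∂_1 − rank ∂_2 = (24 − 7) − 15 = 2, and the invariant factors of ∂_2 are all 1, so H_1 = Z^2.
  H_2: rank ker ∂_2 − rank ∂_3 = (16 − 15) − 0 = 1, and there is no ∂_3, so H_2 = Z.

H_0 ≅ Z,  H_1 ≅ Z^2,  H_2 ≅ Z.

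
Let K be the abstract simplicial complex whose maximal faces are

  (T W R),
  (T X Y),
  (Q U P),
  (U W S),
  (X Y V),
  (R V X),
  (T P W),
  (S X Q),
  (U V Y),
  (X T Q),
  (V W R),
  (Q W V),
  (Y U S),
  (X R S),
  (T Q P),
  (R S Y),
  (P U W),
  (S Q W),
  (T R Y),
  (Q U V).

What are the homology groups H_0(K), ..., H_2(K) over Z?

Take the total order P < Q < R < S < T < U < V < W < X < Y on the vertex set. Then K (dimension 2) consists of the simplices:

  0-simplices (10): P, Q, R, S, T, U, V, W, X, Y
  1-simplices (30): PQ, PT, PU, PW, QS, QT, QU, QV, QW, QX, RS, RT, RV, RW, RX, RY, SU, SW, SX, SY, TW, TX, TY, UV, UW, UY, VW, VX, VY, XY
  2-simplices (20): PQT, PQU, PTW, PUW, QSW, QSX, QTX, QUV, QVW, RSX, RSY, RTW, RTY, RVW, RVX, SUW, SUY, TXY, UVY, VXY

so the chain groups are C_0 ≅ Z^10, C_1 ≅ Z^30, C_2 ≅ Z^20.

Boundary ∂_1: C_1 → C_0 sends each edge [p,q] (with p < q) to q − p. For instance
  ∂QX = X − Q.
The resulting 10×30 matrix has rank 9, and its Smith normal form has invariant factors (1,1,1,1,1,1,1,1,1).

Boundary ∂_2: C_2 → C_1 sends each 2-simplex [p,q,r] to [q,r] − [p,r] + [p,q]. For instance
  ∂QSW = SW − QW + QS,
  ∂RVX = VX − RX + RV.
As a 30×20 matrix over Z this has rank 20, with invariant factors (1,1,1,1,1,1,1,1,1,1,1,1,1,1,1,1,1,1,1,2).

Computing H_k = (kernel of ∂_k) / (image of ∂_{k+1}):

  H_0: rank C_0 − rank ∂_1 = 10 − 9 = 1, and the invariant factors of ∂_1 are all 1, so H_0 ≅ Z.
  H_1: rank ker ∂_1 − rank ∂_2 = (30 − 9) − 20 = 1, and ∂_2 has invariant factor 2 > 1, so H_1 ≅ Z ⊕ Z/2Z.
  H_2: rank ker ∂_2 − rank ∂_3 = (20 − 20) − 0 = 0, and there is no ∂_3, so H_2 ≅ 0.

H_0 ≅ Z,  H_1 ≅ Z ⊕ Z/2Z,  H_2 = 0.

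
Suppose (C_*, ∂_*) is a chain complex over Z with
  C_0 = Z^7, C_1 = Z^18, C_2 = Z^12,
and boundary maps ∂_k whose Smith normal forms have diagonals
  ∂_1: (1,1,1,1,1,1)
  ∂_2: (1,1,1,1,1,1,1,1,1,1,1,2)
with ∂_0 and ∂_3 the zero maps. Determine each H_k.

H_0 = Z,  H_1 = Z_2,  H_2 = 0.

H_0: b_0 = 7 − 0 − 6 = 1; torsion from ∂_1 factors > 1: none. So H_0 = Z.
H_1: b_1 = 18 − 6 − 12 = 0; torsion from ∂_2 factors > 1: [2]. So H_1 = Z_2.
H_2: b_2 = 12 − 12 − 0 = 0; torsion from ∂_3 factors > 1: none. So H_2 = 0.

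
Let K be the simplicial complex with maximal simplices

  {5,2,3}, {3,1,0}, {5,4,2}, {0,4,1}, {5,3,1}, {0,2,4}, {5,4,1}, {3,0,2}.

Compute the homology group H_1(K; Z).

H_1 ≅ 0.

Fix the vertex order 0 < 1 < 2 < 3 < 4 < 5 and write every simplex with vertices in increasing order. Then dim K = 2 and the simplices of K are:

  0-simplices (6): [0], [1], [2], [3], [4], [5]
  1-simplices (12): [0,1], [0,2], [0,3], [0,4], [1,3], [1,4], [1,5], [2,3], [2,4], [2,5], [3,5], [4,5]
  2-simplices (8): [0,1,3], [0,1,4], [0,2,3], [0,2,4], [1,3,5], [1,4,5], [2,3,5], [2,4,5]

so the chain groups are C_0 ≅ Z^6, C_1 ≅ Z^12, C_2 ≅ Z^8.

Boundary ∂_1: C_1 → C_0 maps an edge to its endpoints' difference, ∂[p,q] = q − p. For instance
  ∂[0,3] = [3] − [0].
The resulting 6×12 matrix has rank 5, and its Smith normal form has invariant factors (1,1,1,1,1).

∂_2: C_2 → C_1 sends each 2-simplex [p,q,r] to [q,r] − [p,r] + [p,q]. For instance
  ∂[0,2,4] = [2,4] − [0,4] + [0,2],
  ∂[2,4,5] = [4,5] − [2,5] + [2,4].
The resulting 12×8 matrix has rank 7, and its Smith normal form has invariant factors (1,1,1,1,1,1,1).

Computing H_k = (kernel of ∂_k) / (image of ∂_{k+1}):

  H_1: rank ker ∂_1 − rank ∂_2 = (12 − 5) − 7 = 0, and the invariant factors of ∂_2 are all 1, so H_1 ≅ 0.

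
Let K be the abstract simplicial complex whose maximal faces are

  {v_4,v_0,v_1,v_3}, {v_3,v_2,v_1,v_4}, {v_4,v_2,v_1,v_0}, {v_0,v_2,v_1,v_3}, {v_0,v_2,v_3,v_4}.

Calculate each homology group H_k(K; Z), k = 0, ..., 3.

H_0 ≅ Z,  H_1 = 0,  H_2 = 0,  H_3 ≅ Z.

We work with the vertex ordering v_0 < v_1 < v_2 < v_3 < v_4. The simplices of K, each written with vertices in increasing order, are:

  0-simplices (5): [v_0], [v_1], [v_2], [v_3], [v_4]
  1-simplices (10): [v_0,v_1], [v_0,v_2], [v_0,v_3], [v_0,v_4], [v_1,v_2], [v_1,v_3], [v_1,v_4], [v_2,v_3], [v_2,v_4], [v_3,v_4]
  2-simplices (10): [v_0,v_1,v_2], [v_0,v_1,v_3], [v_0,v_1,v_4], [v_0,v_2,v_3], [v_0,v_2,v_4], [v_0,v_3,v_4], [v_1,v_2,v_3], [v_1,v_2,v_4], [v_1,v_3,v_4], [v_2,v_3,v_4]
  3-simplices (5): [v_0,v_1,v_2,v_3], [v_0,v_1,v_2,v_4], [v_0,v_1,v_3,v_4], [v_0,v_2,v_3,v_4], [v_1,v_2,v_3,v_4]

giving chain groups C_0 ≅ Z^5, C_1 ≅ Z^10, C_2 ≅ Z^10, C_3 ≅ Z^5.

The boundary map ∂_1: C_1 → C_0 sends each edge [p,q] (with p < q) to q − p. For instance
  ∂[v_1,v_2] = [v_2] − [v_1].
The resulting 5×10 matrix has rank 4, and its Smith normal form has invariant factors (1,1,1,1).

Boundary ∂_2: C_2 → C_1 acts by ∂[p,q,r] = [q,r] − [p,r] + [p,q]. For instance
  ∂[v_1,v_2,v_3] = [v_2,v_3] − [v_1,v_3] + [v_1,v_2],
  ∂[v_0,v_2,v_3] = [v_2,v_3] − [v_0,v_3] + [v_0,v_2].
The resulting 10×10 matrix has rank 6, and its Smith normal form has invariant factors (1,1,1,1,1,1).

Boundary ∂_3: C_3 → C_2 sends each 3-simplex σ to the alternating sum Σ_i (−1)^i (σ with its i-th vertex removed). For instance
  ∂[v_0,v_1,v_2,v_3] = [v_1,v_2,v_3] − [v_0,v_2,v_3] + [v_0,v_1,v_3] − [v_0,v_1,v_2],
  ∂[v_0,v_2,v_3,v_4] = [v_2,v_3,v_4] − [v_0,v_3,v_4] + [v_0,v_2,v_4] − [v_0,v_2,v_3].
The resulting 10×5 matrix has rank 4, and its Smith normal form has invariant factors (1,1,1,1).

Reading off H_k = ker ∂_k / im ∂_{k+1}:

  H_0: rank C_0 − rank ∂_1 = 5 − 4 = 1, and the invariant factors of ∂_1 are all 1, so H_0 ≅ Z.
  H_1: rank ker ∂_1 − rank ∂_2 = (10 − 4) − 6 = 0, and the invariant factors of ∂_2 are all 1, so H_1 ≅ 0.
  H_2: rank ker ∂_2 − rank ∂_3 = (10 − 6) − 4 = 0, and the invariant factors of ∂_3 are all 1, so H_2 ≅ 0.
  H_3: rank ker ∂_3 − rank ∂_4 = (5 − 4) − 0 = 1, and there is no ∂_4, so H_3 ≅ Z.

As a check, the Euler characteristic is 5 − 10 + 10 − 5 = 0, which agrees with 1 − 0 + 0 − 1 = 0.
(K is a triangulation of the 3-sphere S^3.)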